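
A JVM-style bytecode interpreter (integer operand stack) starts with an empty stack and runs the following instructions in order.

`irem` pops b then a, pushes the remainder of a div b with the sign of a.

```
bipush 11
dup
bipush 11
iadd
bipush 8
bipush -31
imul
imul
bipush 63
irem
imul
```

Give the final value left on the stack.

bipush 11  → 11
dup        → 11 11
bipush 11  → 11 11 11
iadd       → 11 22
bipush 8   → 11 22 8
bipush -31 → 11 22 8 -31
imul       → 11 22 -248
imul       → 11 -5456
bipush 63  → 11 -5456 63
irem       → 11 -38
imul       → -418

-418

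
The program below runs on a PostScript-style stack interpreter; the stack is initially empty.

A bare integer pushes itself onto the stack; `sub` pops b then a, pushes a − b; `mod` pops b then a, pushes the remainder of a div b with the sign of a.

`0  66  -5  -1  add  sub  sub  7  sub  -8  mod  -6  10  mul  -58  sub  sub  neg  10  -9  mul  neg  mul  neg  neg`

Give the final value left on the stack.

450

0   → 0
66  → 0 66
-5  → 0 66 -5
-1  → 0 66 -5 -1
add → 0 66 -6
sub → 0 72
sub → -72
7   → -72 7
sub → -79
-8  → -79 -8
mod → -7
-6  → -7 -6
10  → -7 -6 10
mul → -7 -60
-58 → -7 -60 -58
sub → -7 -2
sub → -5
neg → 5
10  → 5 10
-9  → 5 10 -9
mul → 5 -90
neg → 5 90
mul → 450
neg → -450
neg → 450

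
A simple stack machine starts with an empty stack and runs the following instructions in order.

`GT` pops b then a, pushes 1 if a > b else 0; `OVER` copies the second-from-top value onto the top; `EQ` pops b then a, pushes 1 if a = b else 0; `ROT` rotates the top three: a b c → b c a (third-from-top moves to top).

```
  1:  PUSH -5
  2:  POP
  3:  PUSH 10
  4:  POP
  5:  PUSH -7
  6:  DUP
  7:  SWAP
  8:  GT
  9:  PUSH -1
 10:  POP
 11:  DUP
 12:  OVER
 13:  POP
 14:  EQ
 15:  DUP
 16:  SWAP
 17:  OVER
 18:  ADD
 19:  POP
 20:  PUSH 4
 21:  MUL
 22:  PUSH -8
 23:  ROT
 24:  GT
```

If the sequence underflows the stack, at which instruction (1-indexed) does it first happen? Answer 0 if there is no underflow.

23

PUSH -5  -5
POP      (empty)
PUSH 10  10
POP      (empty)
PUSH -7  -7
DUP      -7 -7
SWAP     -7 -7
GT       0
PUSH -1  0 -1
POP      0
DUP      0 0
OVER     0 0 0
POP      0 0
EQ       1
DUP      1 1
SWAP     1 1
OVER     1 1 1
ADD      1 2
POP      1
PUSH 4   1 4
MUL      4
PUSH -8  4 -8
ROT  — needs 3 operands, stack has 2 → underflow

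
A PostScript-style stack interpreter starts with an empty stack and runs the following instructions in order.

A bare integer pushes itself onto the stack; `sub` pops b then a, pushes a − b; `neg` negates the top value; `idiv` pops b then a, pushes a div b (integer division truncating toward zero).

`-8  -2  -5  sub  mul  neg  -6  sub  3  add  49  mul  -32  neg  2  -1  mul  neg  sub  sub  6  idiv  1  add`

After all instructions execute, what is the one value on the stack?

-8   : [-8]
-2   : [-8, -2]
-5   : [-8, -2, -5]
sub  : [-8, 3]
mul  : [-24]
neg  : [24]
-6   : [24, -6]
sub  : [30]
3    : [30, 3]
add  : [33]
49   : [33, 49]
mul  : [1617]
-32  : [1617, -32]
neg  : [1617, 32]
2    : [1617, 32, 2]
-1   : [1617, 32, 2, -1]
mul  : [1617, 32, -2]
neg  : [1617, 32, 2]
sub  : [1617, 30]
sub  : [1587]
6    : [1587, 6]
idiv : [264]
1    : [264, 1]
add  : [265]

265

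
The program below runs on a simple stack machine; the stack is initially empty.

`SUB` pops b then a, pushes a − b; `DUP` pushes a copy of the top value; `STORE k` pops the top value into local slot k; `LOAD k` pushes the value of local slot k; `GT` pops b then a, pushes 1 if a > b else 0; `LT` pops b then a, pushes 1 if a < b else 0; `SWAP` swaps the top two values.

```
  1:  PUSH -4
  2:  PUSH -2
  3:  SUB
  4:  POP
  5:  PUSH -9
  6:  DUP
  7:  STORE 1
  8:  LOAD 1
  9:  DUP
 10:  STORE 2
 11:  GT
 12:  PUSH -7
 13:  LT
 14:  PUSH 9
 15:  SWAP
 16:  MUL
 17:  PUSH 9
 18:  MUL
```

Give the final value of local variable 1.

PUSH -4 -> -4
PUSH -2 -> -4 -2
SUB     -> -2
POP     -> (empty)
PUSH -9 -> -9
DUP     -> -9 -9
STORE 1 -> -9
LOAD 1  -> -9 -9
DUP     -> -9 -9 -9
STORE 2 -> -9 -9
GT      -> 0
PUSH -7 -> 0 -7
LT      -> 0
PUSH 9  -> 0 9
SWAP    -> 9 0
MUL     -> 0
PUSH 9  -> 0 9
MUL     -> 0

-9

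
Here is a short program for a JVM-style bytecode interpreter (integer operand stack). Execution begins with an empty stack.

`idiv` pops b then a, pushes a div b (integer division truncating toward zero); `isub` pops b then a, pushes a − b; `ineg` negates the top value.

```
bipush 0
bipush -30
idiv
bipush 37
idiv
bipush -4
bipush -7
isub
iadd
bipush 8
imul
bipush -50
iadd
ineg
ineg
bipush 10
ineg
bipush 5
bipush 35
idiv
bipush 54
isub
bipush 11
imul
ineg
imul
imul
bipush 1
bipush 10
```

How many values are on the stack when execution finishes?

bipush 0    0
bipush -30  0 -30
idiv        0
bipush 37   0 37
idiv        0
bipush -4   0 -4
bipush -7   0 -4 -7
isub        0 3
iadd        3
bipush 8    3 8
imul        24
bipush -50  24 -50
iadd        -26
ineg        26
ineg        -26
bipush 10   -26 10
ineg        -26 -10
bipush 5    -26 -10 5
bipush 35   -26 -10 5 35
idiv        -26 -10 0
bipush 54   -26 -10 0 54
isub        -26 -10 -54
bipush 11   -26 -10 -54 11
imul        -26 -10 -594
ineg        -26 -10 594
imul        -26 -5940
imul        154440
bipush 1    154440 1
bipush 10   154440 1 10

3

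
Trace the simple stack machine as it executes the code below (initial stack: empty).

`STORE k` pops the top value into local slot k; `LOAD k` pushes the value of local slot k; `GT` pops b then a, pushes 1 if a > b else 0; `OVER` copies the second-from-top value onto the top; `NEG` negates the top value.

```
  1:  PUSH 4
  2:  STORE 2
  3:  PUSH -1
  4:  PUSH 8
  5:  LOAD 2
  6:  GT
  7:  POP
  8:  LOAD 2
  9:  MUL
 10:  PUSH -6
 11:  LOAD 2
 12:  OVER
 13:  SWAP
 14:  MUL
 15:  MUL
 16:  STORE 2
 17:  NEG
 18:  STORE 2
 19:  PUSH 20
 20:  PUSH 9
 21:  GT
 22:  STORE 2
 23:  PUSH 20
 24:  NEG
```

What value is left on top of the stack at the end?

PUSH 4   [4]
STORE 2  []
PUSH -1  [-1]
PUSH 8   [-1, 8]
LOAD 2   [-1, 8, 4]
GT       [-1, 1]
POP      [-1]
LOAD 2   [-1, 4]
MUL      [-4]
PUSH -6  [-4, -6]
LOAD 2   [-4, -6, 4]
OVER     [-4, -6, 4, -6]
SWAP     [-4, -6, -6, 4]
MUL      [-4, -6, -24]
MUL      [-4, 144]
STORE 2  [-4]
NEG      [4]
STORE 2  []
PUSH 20  [20]
PUSH 9   [20, 9]
GT       [1]
STORE 2  []
PUSH 20  [20]
NEG      [-20]

-20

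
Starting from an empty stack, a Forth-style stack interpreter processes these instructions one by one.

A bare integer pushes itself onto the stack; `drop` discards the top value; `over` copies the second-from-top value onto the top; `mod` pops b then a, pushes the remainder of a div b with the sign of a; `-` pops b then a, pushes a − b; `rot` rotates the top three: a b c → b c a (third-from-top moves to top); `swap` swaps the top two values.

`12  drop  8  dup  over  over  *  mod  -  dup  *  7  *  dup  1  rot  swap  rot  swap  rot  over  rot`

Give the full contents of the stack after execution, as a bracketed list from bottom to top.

[0, 0, 1, 1]

12   → 12
drop → (empty)
8    → 8
dup  → 8 8
over → 8 8 8
over → 8 8 8 8
*    → 8 8 64
mod  → 8 8
-    → 0
dup  → 0 0
*    → 0
7    → 0 7
*    → 0
dup  → 0 0
1    → 0 0 1
rot  → 0 1 0
swap → 0 0 1
rot  → 0 1 0
swap → 0 0 1
rot  → 0 1 0
over → 0 1 0 1
rot  → 0 0 1 1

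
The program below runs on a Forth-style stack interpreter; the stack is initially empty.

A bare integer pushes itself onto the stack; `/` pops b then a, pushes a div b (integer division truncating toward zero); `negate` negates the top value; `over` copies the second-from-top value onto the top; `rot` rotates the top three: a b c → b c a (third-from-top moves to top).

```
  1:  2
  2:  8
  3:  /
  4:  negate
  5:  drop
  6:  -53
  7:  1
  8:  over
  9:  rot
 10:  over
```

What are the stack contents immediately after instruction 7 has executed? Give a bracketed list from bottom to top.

[-53, 1]

2       [2]
8       [2, 8]
/       [0]
negate  [0]
drop    []
-53     [-53]
1       [-53, 1]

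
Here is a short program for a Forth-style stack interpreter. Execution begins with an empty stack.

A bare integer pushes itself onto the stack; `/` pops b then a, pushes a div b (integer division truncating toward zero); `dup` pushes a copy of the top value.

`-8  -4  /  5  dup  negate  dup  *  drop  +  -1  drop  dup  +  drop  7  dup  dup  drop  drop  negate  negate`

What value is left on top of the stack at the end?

7

-8     : -8
-4     : -8 -4
/      : 2
5      : 2 5
dup    : 2 5 5
negate : 2 5 -5
dup    : 2 5 -5 -5
*      : 2 5 25
drop   : 2 5
+      : 7
-1     : 7 -1
drop   : 7
dup    : 7 7
+      : 14
drop   : (empty)
7      : 7
dup    : 7 7
dup    : 7 7 7
drop   : 7 7
drop   : 7
negate : -7
negate : 7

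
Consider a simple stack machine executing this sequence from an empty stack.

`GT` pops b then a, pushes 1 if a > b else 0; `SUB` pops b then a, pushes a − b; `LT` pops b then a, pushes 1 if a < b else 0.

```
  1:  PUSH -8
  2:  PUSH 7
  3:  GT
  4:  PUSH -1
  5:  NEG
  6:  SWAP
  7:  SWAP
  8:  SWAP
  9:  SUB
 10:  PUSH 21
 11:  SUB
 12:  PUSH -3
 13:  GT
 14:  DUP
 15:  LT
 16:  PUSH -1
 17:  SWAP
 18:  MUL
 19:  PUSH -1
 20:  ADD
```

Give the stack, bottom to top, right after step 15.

PUSH -8 → -8
PUSH 7  → -8 7
GT      → 0
PUSH -1 → 0 -1
NEG     → 0 1
SWAP    → 1 0
SWAP    → 0 1
SWAP    → 1 0
SUB     → 1
PUSH 21 → 1 21
SUB     → -20
PUSH -3 → -20 -3
GT      → 0
DUP     → 0 0
LT      → 0

[0]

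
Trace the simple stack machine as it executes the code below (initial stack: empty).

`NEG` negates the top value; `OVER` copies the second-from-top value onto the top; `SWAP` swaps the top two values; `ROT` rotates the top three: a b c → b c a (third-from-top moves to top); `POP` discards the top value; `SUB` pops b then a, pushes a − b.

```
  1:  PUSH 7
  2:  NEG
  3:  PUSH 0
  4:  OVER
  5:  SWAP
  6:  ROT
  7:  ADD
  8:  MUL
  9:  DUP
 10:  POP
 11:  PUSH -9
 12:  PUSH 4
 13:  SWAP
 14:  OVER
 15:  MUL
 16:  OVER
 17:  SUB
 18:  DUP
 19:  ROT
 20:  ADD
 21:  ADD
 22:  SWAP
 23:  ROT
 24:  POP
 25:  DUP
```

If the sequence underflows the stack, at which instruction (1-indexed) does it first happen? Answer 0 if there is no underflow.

23

PUSH 7  : 7
NEG     : -7
PUSH 0  : -7 0
OVER    : -7 0 -7
SWAP    : -7 -7 0
ROT     : -7 0 -7
ADD     : -7 -7
MUL     : 49
DUP     : 49 49
POP     : 49
PUSH -9 : 49 -9
PUSH 4  : 49 -9 4
SWAP    : 49 4 -9
OVER    : 49 4 -9 4
MUL     : 49 4 -36
OVER    : 49 4 -36 4
SUB     : 49 4 -40
DUP     : 49 4 -40 -40
ROT     : 49 -40 -40 4
ADD     : 49 -40 -36
ADD     : 49 -76
SWAP    : -76 49
ROT  — needs 3 operands, stack has 2 → underflow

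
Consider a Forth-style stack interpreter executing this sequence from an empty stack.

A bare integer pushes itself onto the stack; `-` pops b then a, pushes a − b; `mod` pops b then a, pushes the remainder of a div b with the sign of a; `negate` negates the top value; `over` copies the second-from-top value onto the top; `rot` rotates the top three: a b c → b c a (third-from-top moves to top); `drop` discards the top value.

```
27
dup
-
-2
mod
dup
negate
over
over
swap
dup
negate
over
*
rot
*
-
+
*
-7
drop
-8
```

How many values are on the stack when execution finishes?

27      27
dup     27 27
-       0
-2      0 -2
mod     0
dup     0 0
negate  0 0
over    0 0 0
over    0 0 0 0
swap    0 0 0 0
dup     0 0 0 0 0
negate  0 0 0 0 0
over    0 0 0 0 0 0
*       0 0 0 0 0
rot     0 0 0 0 0
*       0 0 0 0
-       0 0 0
+       0 0
*       0
-7      0 -7
drop    0
-8      0 -8

2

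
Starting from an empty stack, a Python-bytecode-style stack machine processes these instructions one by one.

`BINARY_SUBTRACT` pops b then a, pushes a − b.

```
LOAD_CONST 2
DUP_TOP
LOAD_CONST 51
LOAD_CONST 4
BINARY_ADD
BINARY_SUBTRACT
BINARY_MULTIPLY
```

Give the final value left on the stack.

-106

LOAD_CONST 2    : 2
DUP_TOP         : 2 2
LOAD_CONST 51   : 2 2 51
LOAD_CONST 4    : 2 2 51 4
BINARY_ADD      : 2 2 55
BINARY_SUBTRACT : 2 -53
BINARY_MULTIPLY : -106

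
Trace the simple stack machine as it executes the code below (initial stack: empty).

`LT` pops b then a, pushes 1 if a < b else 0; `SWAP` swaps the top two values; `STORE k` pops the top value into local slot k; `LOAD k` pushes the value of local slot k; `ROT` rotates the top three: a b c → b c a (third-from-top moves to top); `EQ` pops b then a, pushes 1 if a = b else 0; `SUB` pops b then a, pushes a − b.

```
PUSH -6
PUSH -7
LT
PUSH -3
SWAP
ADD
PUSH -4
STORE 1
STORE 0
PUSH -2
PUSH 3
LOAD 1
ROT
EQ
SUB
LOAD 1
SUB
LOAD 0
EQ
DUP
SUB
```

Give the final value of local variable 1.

-4

PUSH -6 : [-6]
PUSH -7 : [-6, -7]
LT      : [0]
PUSH -3 : [0, -3]
SWAP    : [-3, 0]
ADD     : [-3]
PUSH -4 : [-3, -4]
STORE 1 : [-3]
STORE 0 : []
PUSH -2 : [-2]
PUSH 3  : [-2, 3]
LOAD 1  : [-2, 3, -4]
ROT     : [3, -4, -2]
EQ      : [3, 0]
SUB     : [3]
LOAD 1  : [3, -4]
SUB     : [7]
LOAD 0  : [7, -3]
EQ      : [0]
DUP     : [0, 0]
SUB     : [0]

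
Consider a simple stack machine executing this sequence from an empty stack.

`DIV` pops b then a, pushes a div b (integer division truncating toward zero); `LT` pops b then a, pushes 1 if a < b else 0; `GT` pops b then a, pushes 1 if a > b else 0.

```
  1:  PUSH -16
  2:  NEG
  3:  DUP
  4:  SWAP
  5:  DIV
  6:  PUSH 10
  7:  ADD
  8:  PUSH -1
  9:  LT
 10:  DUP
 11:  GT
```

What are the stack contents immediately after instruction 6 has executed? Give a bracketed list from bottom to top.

PUSH -16  -16
NEG       16
DUP       16 16
SWAP      16 16
DIV       1
PUSH 10   1 10

[1, 10]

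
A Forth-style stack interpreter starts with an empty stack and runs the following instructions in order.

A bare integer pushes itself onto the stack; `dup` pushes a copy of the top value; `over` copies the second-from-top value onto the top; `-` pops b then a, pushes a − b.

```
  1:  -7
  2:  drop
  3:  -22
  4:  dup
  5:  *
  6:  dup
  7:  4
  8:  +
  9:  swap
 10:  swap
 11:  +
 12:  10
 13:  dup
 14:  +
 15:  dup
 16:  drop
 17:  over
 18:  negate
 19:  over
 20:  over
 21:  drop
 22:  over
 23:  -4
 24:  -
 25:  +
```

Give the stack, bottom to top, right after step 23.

[972, 20, -972, 20, -972, -4]

-7     → [-7]
drop   → []
-22    → [-22]
dup    → [-22, -22]
*      → [484]
dup    → [484, 484]
4      → [484, 484, 4]
+      → [484, 488]
swap   → [488, 484]
swap   → [484, 488]
+      → [972]
10     → [972, 10]
dup    → [972, 10, 10]
+      → [972, 20]
dup    → [972, 20, 20]
drop   → [972, 20]
over   → [972, 20, 972]
negate → [972, 20, -972]
over   → [972, 20, -972, 20]
over   → [972, 20, -972, 20, -972]
drop   → [972, 20, -972, 20]
over   → [972, 20, -972, 20, -972]
-4     → [972, 20, -972, 20, -972, -4]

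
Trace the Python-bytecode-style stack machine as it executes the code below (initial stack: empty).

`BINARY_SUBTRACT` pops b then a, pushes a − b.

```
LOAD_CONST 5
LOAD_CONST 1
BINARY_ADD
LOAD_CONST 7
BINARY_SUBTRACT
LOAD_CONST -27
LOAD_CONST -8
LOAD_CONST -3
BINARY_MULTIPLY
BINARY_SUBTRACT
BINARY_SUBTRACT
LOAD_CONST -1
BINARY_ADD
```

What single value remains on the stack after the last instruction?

49

LOAD_CONST 5     [5]
LOAD_CONST 1     [5, 1]
BINARY_ADD       [6]
LOAD_CONST 7     [6, 7]
BINARY_SUBTRACT  [-1]
LOAD_CONST -27   [-1, -27]
LOAD_CONST -8    [-1, -27, -8]
LOAD_CONST -3    [-1, -27, -8, -3]
BINARY_MULTIPLY  [-1, -27, 24]
BINARY_SUBTRACT  [-1, -51]
BINARY_SUBTRACT  [50]
LOAD_CONST -1    [50, -1]
BINARY_ADD       [49]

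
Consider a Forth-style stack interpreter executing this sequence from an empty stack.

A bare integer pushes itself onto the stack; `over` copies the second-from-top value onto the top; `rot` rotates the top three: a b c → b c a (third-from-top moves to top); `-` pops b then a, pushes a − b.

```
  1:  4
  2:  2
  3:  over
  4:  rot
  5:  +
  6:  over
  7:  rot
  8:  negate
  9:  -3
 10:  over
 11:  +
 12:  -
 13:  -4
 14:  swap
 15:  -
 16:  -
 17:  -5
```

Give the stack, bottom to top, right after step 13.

4      -> [4]
2      -> [4, 2]
over   -> [4, 2, 4]
rot    -> [2, 4, 4]
+      -> [2, 8]
over   -> [2, 8, 2]
rot    -> [8, 2, 2]
negate -> [8, 2, -2]
-3     -> [8, 2, -2, -3]
over   -> [8, 2, -2, -3, -2]
+      -> [8, 2, -2, -5]
-      -> [8, 2, 3]
-4     -> [8, 2, 3, -4]

[8, 2, 3, -4]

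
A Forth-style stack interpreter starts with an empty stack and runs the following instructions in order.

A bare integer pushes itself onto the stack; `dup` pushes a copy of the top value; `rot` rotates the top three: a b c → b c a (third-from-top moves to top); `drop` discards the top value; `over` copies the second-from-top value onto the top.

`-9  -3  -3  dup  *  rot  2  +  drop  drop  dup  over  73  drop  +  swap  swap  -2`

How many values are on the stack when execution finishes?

3

-9   → [-9]
-3   → [-9, -3]
-3   → [-9, -3, -3]
dup  → [-9, -3, -3, -3]
*    → [-9, -3, 9]
rot  → [-3, 9, -9]
2    → [-3, 9, -9, 2]
+    → [-3, 9, -7]
drop → [-3, 9]
drop → [-3]
dup  → [-3, -3]
over → [-3, -3, -3]
73   → [-3, -3, -3, 73]
drop → [-3, -3, -3]
+    → [-3, -6]
swap → [-6, -3]
swap → [-3, -6]
-2   → [-3, -6, -2]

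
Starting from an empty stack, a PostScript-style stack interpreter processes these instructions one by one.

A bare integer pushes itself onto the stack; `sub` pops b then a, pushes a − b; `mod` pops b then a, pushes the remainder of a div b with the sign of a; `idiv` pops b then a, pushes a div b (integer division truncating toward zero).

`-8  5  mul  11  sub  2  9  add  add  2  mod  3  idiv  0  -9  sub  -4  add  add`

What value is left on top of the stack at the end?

-8   → [-8]
5    → [-8, 5]
mul  → [-40]
11   → [-40, 11]
sub  → [-51]
2    → [-51, 2]
9    → [-51, 2, 9]
add  → [-51, 11]
add  → [-40]
2    → [-40, 2]
mod  → [0]
3    → [0, 3]
idiv → [0]
0    → [0, 0]
-9   → [0, 0, -9]
sub  → [0, 9]
-4   → [0, 9, -4]
add  → [0, 5]
add  → [5]

5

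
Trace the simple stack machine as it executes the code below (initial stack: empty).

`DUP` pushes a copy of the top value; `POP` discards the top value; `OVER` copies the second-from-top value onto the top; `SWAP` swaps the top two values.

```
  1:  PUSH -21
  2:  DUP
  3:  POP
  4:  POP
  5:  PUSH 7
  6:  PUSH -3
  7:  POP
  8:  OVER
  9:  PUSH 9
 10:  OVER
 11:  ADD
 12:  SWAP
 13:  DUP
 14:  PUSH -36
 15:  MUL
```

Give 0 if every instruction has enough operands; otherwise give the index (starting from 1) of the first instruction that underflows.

8

PUSH -21 → -21
DUP      → -21 -21
POP      → -21
POP      → (empty)
PUSH 7   → 7
PUSH -3  → 7 -3
POP      → 7
OVER  — needs 2 operands, stack has 1 → underflow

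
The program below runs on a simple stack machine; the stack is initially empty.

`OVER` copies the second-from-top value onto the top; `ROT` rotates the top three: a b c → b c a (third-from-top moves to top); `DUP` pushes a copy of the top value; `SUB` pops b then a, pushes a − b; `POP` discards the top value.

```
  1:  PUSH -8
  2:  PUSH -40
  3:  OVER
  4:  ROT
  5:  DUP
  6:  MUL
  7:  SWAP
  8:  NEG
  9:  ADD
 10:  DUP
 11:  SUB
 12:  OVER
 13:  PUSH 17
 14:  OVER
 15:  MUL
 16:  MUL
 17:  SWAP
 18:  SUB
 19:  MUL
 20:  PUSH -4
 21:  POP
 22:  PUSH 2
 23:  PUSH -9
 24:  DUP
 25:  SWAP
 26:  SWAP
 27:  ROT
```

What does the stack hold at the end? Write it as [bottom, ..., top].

PUSH -8  → [-8]
PUSH -40 → [-8, -40]
OVER     → [-8, -40, -8]
ROT      → [-40, -8, -8]
DUP      → [-40, -8, -8, -8]
MUL      → [-40, -8, 64]
SWAP     → [-40, 64, -8]
NEG      → [-40, 64, 8]
ADD      → [-40, 72]
DUP      → [-40, 72, 72]
SUB      → [-40, 0]
OVER     → [-40, 0, -40]
PUSH 17  → [-40, 0, -40, 17]
OVER     → [-40, 0, -40, 17, -40]
MUL      → [-40, 0, -40, -680]
MUL      → [-40, 0, 27200]
SWAP     → [-40, 27200, 0]
SUB      → [-40, 27200]
MUL      → [-1088000]
PUSH -4  → [-1088000, -4]
POP      → [-1088000]
PUSH 2   → [-1088000, 2]
PUSH -9  → [-1088000, 2, -9]
DUP      → [-1088000, 2, -9, -9]
SWAP     → [-1088000, 2, -9, -9]
SWAP     → [-1088000, 2, -9, -9]
ROT      → [-1088000, -9, -9, 2]

[-1088000, -9, -9, 2]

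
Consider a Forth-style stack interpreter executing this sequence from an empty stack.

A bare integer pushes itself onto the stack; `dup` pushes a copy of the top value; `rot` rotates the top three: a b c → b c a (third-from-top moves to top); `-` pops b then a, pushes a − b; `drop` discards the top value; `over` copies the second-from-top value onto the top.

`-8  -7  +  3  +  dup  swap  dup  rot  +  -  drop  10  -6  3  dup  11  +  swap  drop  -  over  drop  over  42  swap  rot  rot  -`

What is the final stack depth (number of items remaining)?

-8   → -8
-7   → -8 -7
+    → -15
3    → -15 3
+    → -12
dup  → -12 -12
swap → -12 -12
dup  → -12 -12 -12
rot  → -12 -12 -12
+    → -12 -24
-    → 12
drop → (empty)
10   → 10
-6   → 10 -6
3    → 10 -6 3
dup  → 10 -6 3 3
11   → 10 -6 3 3 11
+    → 10 -6 3 14
swap → 10 -6 14 3
drop → 10 -6 14
-    → 10 -20
over → 10 -20 10
drop → 10 -20
over → 10 -20 10
42   → 10 -20 10 42
swap → 10 -20 42 10
rot  → 10 42 10 -20
rot  → 10 10 -20 42
-    → 10 10 -62

3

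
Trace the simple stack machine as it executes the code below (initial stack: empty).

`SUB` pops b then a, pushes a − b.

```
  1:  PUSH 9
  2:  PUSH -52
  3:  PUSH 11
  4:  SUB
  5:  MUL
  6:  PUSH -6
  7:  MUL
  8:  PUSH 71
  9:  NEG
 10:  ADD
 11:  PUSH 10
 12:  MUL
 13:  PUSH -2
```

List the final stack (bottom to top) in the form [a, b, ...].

[33310, -2]

PUSH 9   : [9]
PUSH -52 : [9, -52]
PUSH 11  : [9, -52, 11]
SUB      : [9, -63]
MUL      : [-567]
PUSH -6  : [-567, -6]
MUL      : [3402]
PUSH 71  : [3402, 71]
NEG      : [3402, -71]
ADD      : [3331]
PUSH 10  : [3331, 10]
MUL      : [33310]
PUSH -2  : [33310, -2]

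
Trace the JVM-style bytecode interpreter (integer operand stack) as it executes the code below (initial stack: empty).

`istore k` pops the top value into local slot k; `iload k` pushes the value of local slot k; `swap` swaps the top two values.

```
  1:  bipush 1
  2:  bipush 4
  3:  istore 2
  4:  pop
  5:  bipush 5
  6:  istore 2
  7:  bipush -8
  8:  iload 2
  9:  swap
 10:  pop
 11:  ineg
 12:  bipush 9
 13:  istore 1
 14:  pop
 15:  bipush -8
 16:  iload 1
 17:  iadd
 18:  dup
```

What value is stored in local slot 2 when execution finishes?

5

bipush 1  : [1]
bipush 4  : [1, 4]
istore 2  : [1]
pop       : []
bipush 5  : [5]
istore 2  : []
bipush -8 : [-8]
iload 2   : [-8, 5]
swap      : [5, -8]
pop       : [5]
ineg      : [-5]
bipush 9  : [-5, 9]
istore 1  : [-5]
pop       : []
bipush -8 : [-8]
iload 1   : [-8, 9]
iadd      : [1]
dup       : [1, 1]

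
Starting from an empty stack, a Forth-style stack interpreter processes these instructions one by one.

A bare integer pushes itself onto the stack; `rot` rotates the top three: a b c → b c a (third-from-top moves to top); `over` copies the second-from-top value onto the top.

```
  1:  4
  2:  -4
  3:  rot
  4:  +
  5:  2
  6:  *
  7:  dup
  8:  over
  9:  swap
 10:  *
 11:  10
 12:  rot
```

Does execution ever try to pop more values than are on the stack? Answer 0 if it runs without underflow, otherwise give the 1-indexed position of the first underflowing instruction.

4  -> [4]
-4 -> [4, -4]
rot  — needs 3 operands, stack has 2 → underflow

3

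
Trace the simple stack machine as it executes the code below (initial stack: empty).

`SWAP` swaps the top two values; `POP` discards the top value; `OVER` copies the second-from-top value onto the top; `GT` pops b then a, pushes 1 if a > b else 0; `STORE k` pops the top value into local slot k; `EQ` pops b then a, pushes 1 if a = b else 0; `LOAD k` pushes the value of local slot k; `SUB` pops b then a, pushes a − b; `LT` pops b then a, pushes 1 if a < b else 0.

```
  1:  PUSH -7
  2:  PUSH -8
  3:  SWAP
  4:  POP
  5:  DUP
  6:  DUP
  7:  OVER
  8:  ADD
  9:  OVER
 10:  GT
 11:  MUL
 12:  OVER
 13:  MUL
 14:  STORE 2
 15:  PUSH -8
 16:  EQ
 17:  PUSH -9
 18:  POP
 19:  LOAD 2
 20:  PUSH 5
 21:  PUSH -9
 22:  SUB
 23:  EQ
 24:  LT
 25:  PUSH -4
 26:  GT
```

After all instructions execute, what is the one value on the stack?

PUSH -7  -7
PUSH -8  -7 -8
SWAP     -8 -7
POP      -8
DUP      -8 -8
DUP      -8 -8 -8
OVER     -8 -8 -8 -8
ADD      -8 -8 -16
OVER     -8 -8 -16 -8
GT       -8 -8 0
MUL      -8 0
OVER     -8 0 -8
MUL      -8 0
STORE 2  -8
PUSH -8  -8 -8
EQ       1
PUSH -9  1 -9
POP      1
LOAD 2   1 0
PUSH 5   1 0 5
PUSH -9  1 0 5 -9
SUB      1 0 14
EQ       1 0
LT       0
PUSH -4  0 -4
GT       1

1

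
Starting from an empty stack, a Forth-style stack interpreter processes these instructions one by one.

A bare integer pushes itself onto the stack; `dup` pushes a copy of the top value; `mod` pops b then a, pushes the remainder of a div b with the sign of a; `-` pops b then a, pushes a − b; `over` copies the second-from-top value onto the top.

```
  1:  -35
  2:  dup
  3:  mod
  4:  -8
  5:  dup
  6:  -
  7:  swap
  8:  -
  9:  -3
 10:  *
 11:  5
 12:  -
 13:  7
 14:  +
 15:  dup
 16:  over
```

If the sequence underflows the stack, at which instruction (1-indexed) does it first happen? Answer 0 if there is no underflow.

0

-35  : -35
dup  : -35 -35
mod  : 0
-8   : 0 -8
dup  : 0 -8 -8
-    : 0 0
swap : 0 0
-    : 0
-3   : 0 -3
*    : 0
5    : 0 5
-    : -5
7    : -5 7
+    : 2
dup  : 2 2
over : 2 2 2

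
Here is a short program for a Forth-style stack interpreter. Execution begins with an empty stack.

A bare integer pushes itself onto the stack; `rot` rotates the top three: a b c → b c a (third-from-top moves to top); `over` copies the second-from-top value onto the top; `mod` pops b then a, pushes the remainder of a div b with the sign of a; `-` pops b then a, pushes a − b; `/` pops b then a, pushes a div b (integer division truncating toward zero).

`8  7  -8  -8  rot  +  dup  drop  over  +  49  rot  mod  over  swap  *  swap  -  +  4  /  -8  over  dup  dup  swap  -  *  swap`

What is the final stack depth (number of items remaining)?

3

8     [8]
7     [8, 7]
-8    [8, 7, -8]
-8    [8, 7, -8, -8]
rot   [8, -8, -8, 7]
+     [8, -8, -1]
dup   [8, -8, -1, -1]
drop  [8, -8, -1]
over  [8, -8, -1, -8]
+     [8, -8, -9]
49    [8, -8, -9, 49]
rot   [8, -9, 49, -8]
mod   [8, -9, 1]
over  [8, -9, 1, -9]
swap  [8, -9, -9, 1]
*     [8, -9, -9]
swap  [8, -9, -9]
-     [8, 0]
+     [8]
4     [8, 4]
/     [2]
-8    [2, -8]
over  [2, -8, 2]
dup   [2, -8, 2, 2]
dup   [2, -8, 2, 2, 2]
swap  [2, -8, 2, 2, 2]
-     [2, -8, 2, 0]
*     [2, -8, 0]
swap  [2, 0, -8]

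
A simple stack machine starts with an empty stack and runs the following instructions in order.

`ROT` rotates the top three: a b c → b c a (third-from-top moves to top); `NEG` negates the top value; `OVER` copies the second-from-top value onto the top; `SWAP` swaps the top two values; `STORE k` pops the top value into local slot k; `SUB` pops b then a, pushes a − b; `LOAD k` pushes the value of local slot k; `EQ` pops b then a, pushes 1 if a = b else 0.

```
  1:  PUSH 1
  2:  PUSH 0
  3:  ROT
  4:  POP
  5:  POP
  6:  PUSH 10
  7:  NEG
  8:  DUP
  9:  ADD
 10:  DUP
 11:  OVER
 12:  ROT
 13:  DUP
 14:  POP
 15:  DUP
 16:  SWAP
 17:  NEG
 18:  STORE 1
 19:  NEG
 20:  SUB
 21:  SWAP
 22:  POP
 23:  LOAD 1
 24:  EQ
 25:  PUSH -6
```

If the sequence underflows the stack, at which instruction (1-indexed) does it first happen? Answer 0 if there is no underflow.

3

PUSH 1  1
PUSH 0  1 0
ROT  — needs 3 operands, stack has 2 → underflow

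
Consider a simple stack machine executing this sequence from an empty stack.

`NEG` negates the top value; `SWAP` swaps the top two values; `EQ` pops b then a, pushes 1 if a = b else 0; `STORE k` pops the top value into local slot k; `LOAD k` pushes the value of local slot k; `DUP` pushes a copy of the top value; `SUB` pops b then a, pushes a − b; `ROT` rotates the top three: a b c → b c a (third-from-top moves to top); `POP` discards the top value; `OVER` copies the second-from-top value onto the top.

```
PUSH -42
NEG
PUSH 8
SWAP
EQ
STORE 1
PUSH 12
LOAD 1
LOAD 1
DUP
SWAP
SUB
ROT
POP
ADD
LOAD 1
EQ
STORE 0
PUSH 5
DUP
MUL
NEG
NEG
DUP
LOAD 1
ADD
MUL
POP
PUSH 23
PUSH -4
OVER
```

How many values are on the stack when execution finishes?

3

PUSH -42 → -42
NEG      → 42
PUSH 8   → 42 8
SWAP     → 8 42
EQ       → 0
STORE 1  → (empty)
PUSH 12  → 12
LOAD 1   → 12 0
LOAD 1   → 12 0 0
DUP      → 12 0 0 0
SWAP     → 12 0 0 0
SUB      → 12 0 0
ROT      → 0 0 12
POP      → 0 0
ADD      → 0
LOAD 1   → 0 0
EQ       → 1
STORE 0  → (empty)
PUSH 5   → 5
DUP      → 5 5
MUL      → 25
NEG      → -25
NEG      → 25
DUP      → 25 25
LOAD 1   → 25 25 0
ADD      → 25 25
MUL      → 625
POP      → (empty)
PUSH 23  → 23
PUSH -4  → 23 -4
OVER     → 23 -4 23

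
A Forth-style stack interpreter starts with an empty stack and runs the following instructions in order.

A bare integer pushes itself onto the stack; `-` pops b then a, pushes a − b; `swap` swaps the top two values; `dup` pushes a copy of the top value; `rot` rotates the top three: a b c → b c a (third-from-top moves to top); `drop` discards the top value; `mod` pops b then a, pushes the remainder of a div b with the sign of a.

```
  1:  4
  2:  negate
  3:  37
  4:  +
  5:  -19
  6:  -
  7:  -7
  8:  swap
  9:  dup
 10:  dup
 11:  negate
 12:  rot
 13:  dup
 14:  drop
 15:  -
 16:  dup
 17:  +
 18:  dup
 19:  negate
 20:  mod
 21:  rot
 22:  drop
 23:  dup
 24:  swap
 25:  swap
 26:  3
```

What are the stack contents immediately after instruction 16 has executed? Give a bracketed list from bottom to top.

[-7, 52, -104, -104]

4      : 4
negate : -4
37     : -4 37
+      : 33
-19    : 33 -19
-      : 52
-7     : 52 -7
swap   : -7 52
dup    : -7 52 52
dup    : -7 52 52 52
negate : -7 52 52 -52
rot    : -7 52 -52 52
dup    : -7 52 -52 52 52
drop   : -7 52 -52 52
-      : -7 52 -104
dup    : -7 52 -104 -104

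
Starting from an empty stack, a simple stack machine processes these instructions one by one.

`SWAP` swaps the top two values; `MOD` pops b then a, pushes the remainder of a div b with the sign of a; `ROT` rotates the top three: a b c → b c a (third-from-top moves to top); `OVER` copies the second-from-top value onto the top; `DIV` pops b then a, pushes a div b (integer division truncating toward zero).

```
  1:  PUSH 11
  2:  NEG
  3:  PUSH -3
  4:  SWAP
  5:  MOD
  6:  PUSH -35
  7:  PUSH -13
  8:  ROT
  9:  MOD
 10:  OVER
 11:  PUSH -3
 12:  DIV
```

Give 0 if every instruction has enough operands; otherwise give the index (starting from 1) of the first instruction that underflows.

0

PUSH 11  -> 11
NEG      -> -11
PUSH -3  -> -11 -3
SWAP     -> -3 -11
MOD      -> -3
PUSH -35 -> -3 -35
PUSH -13 -> -3 -35 -13
ROT      -> -35 -13 -3
MOD      -> -35 -1
OVER     -> -35 -1 -35
PUSH -3  -> -35 -1 -35 -3
DIV      -> -35 -1 11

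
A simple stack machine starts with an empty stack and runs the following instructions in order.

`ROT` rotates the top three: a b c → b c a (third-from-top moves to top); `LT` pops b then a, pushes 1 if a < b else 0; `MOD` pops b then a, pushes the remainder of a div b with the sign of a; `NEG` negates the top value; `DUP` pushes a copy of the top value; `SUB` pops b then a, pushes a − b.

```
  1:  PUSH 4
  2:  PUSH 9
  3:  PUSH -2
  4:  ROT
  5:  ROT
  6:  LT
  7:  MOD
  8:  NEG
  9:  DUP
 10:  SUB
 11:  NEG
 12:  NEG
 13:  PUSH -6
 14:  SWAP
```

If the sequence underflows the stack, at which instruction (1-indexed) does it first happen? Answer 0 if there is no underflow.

PUSH 4   4
PUSH 9   4 9
PUSH -2  4 9 -2
ROT      9 -2 4
ROT      -2 4 9
LT       -2 1
MOD      0
NEG      0
DUP      0 0
SUB      0
NEG      0
NEG      0
PUSH -6  0 -6
SWAP     -6 0

0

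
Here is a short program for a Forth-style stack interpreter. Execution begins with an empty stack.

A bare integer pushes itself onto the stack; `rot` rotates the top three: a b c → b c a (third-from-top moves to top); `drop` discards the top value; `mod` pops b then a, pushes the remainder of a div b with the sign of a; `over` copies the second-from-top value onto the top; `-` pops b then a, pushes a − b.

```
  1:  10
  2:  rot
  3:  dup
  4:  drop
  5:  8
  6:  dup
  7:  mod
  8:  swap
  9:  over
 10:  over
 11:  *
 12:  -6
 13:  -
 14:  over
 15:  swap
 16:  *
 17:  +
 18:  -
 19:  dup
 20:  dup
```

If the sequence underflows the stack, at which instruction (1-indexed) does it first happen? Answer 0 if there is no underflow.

2

10 → [10]
rot  — needs 3 operands, stack has 1 → underflow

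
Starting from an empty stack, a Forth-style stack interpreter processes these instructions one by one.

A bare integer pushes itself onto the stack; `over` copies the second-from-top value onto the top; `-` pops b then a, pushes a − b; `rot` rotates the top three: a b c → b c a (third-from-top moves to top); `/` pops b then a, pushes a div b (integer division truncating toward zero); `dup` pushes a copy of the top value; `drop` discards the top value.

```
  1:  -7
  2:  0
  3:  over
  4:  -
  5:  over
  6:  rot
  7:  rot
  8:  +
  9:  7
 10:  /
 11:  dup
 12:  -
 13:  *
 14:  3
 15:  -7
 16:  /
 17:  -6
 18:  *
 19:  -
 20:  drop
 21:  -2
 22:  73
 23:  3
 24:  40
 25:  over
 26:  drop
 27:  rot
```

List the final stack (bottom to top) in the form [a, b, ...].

-7   : [-7]
0    : [-7, 0]
over : [-7, 0, -7]
-    : [-7, 7]
over : [-7, 7, -7]
rot  : [7, -7, -7]
rot  : [-7, -7, 7]
+    : [-7, 0]
7    : [-7, 0, 7]
/    : [-7, 0]
dup  : [-7, 0, 0]
-    : [-7, 0]
*    : [0]
3    : [0, 3]
-7   : [0, 3, -7]
/    : [0, 0]
-6   : [0, 0, -6]
*    : [0, 0]
-    : [0]
drop : []
-2   : [-2]
73   : [-2, 73]
3    : [-2, 73, 3]
40   : [-2, 73, 3, 40]
over : [-2, 73, 3, 40, 3]
drop : [-2, 73, 3, 40]
rot  : [-2, 3, 40, 73]

[-2, 3, 40, 73]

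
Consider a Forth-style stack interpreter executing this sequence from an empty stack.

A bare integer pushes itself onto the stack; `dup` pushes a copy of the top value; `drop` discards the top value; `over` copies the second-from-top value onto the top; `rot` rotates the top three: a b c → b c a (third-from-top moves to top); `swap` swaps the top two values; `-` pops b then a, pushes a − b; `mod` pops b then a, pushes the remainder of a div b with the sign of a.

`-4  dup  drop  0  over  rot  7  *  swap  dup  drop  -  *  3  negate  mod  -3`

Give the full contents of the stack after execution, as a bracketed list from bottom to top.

[0, -3]

-4     → -4
dup    → -4 -4
drop   → -4
0      → -4 0
over   → -4 0 -4
rot    → 0 -4 -4
7      → 0 -4 -4 7
*      → 0 -4 -28
swap   → 0 -28 -4
dup    → 0 -28 -4 -4
drop   → 0 -28 -4
-      → 0 -24
*      → 0
3      → 0 3
negate → 0 -3
mod    → 0
-3     → 0 -3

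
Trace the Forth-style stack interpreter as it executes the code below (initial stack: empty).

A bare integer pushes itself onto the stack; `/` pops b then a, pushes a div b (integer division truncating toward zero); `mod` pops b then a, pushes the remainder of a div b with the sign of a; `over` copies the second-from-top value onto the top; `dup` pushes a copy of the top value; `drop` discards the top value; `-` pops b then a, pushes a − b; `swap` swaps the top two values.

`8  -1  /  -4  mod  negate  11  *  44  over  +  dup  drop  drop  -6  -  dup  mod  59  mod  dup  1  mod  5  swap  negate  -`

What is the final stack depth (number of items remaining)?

8       8
-1      8 -1
/       -8
-4      -8 -4
mod     0
negate  0
11      0 11
*       0
44      0 44
over    0 44 0
+       0 44
dup     0 44 44
drop    0 44
drop    0
-6      0 -6
-       6
dup     6 6
mod     0
59      0 59
mod     0
dup     0 0
1       0 0 1
mod     0 0
5       0 0 5
swap    0 5 0
negate  0 5 0
-       0 5

2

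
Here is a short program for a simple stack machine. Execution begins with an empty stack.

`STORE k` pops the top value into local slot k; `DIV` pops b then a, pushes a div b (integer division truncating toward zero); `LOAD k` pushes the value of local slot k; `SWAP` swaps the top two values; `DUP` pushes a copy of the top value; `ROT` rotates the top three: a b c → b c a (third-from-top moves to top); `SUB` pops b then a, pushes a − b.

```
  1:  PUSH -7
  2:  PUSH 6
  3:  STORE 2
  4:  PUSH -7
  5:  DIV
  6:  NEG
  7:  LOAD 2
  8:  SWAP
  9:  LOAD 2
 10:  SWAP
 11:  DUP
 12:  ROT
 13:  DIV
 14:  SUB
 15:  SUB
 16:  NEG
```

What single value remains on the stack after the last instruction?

PUSH -7  -7
PUSH 6   -7 6
STORE 2  -7
PUSH -7  -7 -7
DIV      1
NEG      -1
LOAD 2   -1 6
SWAP     6 -1
LOAD 2   6 -1 6
SWAP     6 6 -1
DUP      6 6 -1 -1
ROT      6 -1 -1 6
DIV      6 -1 0
SUB      6 -1
SUB      7
NEG      -7

-7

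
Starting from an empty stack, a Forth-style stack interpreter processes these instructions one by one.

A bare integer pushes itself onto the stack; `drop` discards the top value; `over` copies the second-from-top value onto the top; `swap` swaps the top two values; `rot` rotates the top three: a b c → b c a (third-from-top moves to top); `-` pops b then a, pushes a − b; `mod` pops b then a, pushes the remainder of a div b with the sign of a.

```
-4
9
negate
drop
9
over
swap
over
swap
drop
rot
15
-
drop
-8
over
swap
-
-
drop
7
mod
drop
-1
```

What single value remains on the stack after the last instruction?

-1

-4     → [-4]
9      → [-4, 9]
negate → [-4, -9]
drop   → [-4]
9      → [-4, 9]
over   → [-4, 9, -4]
swap   → [-4, -4, 9]
over   → [-4, -4, 9, -4]
swap   → [-4, -4, -4, 9]
drop   → [-4, -4, -4]
rot    → [-4, -4, -4]
15     → [-4, -4, -4, 15]
-      → [-4, -4, -19]
drop   → [-4, -4]
-8     → [-4, -4, -8]
over   → [-4, -4, -8, -4]
swap   → [-4, -4, -4, -8]
-      → [-4, -4, 4]
-      → [-4, -8]
drop   → [-4]
7      → [-4, 7]
mod    → [-4]
drop   → []
-1     → [-1]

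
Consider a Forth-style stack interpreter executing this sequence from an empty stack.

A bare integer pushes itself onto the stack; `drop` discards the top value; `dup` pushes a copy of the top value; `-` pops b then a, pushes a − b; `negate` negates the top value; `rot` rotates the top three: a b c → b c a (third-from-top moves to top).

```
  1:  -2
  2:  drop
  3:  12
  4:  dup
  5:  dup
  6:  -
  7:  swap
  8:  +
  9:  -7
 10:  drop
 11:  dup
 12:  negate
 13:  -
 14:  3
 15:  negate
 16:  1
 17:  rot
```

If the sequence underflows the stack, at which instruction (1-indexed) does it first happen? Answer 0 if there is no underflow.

-2     : -2
drop   : (empty)
12     : 12
dup    : 12 12
dup    : 12 12 12
-      : 12 0
swap   : 0 12
+      : 12
-7     : 12 -7
drop   : 12
dup    : 12 12
negate : 12 -12
-      : 24
3      : 24 3
negate : 24 -3
1      : 24 -3 1
rot    : -3 1 24

0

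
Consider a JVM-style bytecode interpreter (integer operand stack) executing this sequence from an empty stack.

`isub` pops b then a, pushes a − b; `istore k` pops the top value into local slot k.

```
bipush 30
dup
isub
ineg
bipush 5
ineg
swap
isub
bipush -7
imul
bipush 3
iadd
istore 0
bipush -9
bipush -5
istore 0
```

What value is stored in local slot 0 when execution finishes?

bipush 30 → 30
dup       → 30 30
isub      → 0
ineg      → 0
bipush 5  → 0 5
ineg      → 0 -5
swap      → -5 0
isub      → -5
bipush -7 → -5 -7
imul      → 35
bipush 3  → 35 3
iadd      → 38
istore 0  → (empty)
bipush -9 → -9
bipush -5 → -9 -5
istore 0  → -9

-5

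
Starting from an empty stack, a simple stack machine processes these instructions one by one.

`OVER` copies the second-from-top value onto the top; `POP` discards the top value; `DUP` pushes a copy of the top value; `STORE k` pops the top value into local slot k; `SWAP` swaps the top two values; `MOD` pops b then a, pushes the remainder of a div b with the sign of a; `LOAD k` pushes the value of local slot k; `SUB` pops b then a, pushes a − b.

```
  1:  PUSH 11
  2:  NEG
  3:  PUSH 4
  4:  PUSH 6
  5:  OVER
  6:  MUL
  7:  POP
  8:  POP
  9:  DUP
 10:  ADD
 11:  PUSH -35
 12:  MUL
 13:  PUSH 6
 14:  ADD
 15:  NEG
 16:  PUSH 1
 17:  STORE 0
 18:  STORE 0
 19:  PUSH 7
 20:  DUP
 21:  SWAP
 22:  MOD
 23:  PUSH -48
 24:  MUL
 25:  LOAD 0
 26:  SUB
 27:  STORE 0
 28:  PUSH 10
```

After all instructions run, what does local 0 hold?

776

PUSH 11  -> 11
NEG      -> -11
PUSH 4   -> -11 4
PUSH 6   -> -11 4 6
OVER     -> -11 4 6 4
MUL      -> -11 4 24
POP      -> -11 4
POP      -> -11
DUP      -> -11 -11
ADD      -> -22
PUSH -35 -> -22 -35
MUL      -> 770
PUSH 6   -> 770 6
ADD      -> 776
NEG      -> -776
PUSH 1   -> -776 1
STORE 0  -> -776
STORE 0  -> (empty)
PUSH 7   -> 7
DUP      -> 7 7
SWAP     -> 7 7
MOD      -> 0
PUSH -48 -> 0 -48
MUL      -> 0
LOAD 0   -> 0 -776
SUB      -> 776
STORE 0  -> (empty)
PUSH 10  -> 10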